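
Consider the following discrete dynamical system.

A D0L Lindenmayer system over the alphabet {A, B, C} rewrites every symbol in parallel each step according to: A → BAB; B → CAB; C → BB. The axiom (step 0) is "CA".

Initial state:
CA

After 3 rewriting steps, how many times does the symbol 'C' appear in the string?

6

0) CA
1) BBBAB
2) CABCABCABBABCAB
3) BBBABCABBBBABCABBBBABCABCABBABCABBBBABCAB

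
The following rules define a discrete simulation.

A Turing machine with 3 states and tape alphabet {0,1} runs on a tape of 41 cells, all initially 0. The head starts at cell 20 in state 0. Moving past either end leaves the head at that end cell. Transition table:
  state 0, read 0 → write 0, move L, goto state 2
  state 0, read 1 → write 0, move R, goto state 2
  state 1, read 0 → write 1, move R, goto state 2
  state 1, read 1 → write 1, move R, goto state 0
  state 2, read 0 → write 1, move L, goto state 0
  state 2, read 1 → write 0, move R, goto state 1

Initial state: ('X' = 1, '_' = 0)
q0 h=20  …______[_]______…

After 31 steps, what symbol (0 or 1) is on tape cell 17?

1

[0] q0 h=20  …______[_]______…
[1] q2 h=19  …______[_]______…
[2] q0 h=18  …______[_]X_____…
[3] q2 h=17  …______[_]_X____…
[4] q0 h=16  …______[_]X_X___…
[5] q2 h=15  …______[_]_X_X__…
[6] q0 h=14  …______[_]X_X_X_…
[7] q2 h=13  …______[_]_X_X_X…
[8] q0 h=12  …______[_]X_X_X_…
[9] q2 h=11  …______[_]_X_X_X…
[10] q0 h=10  …______[_]X_X_X_…
[11] q2 h= 9  …______[_]_X_X_X…
[12] q0 h= 8  …______[_]X_X_X_…
[13] q2 h= 7  …______[_]_X_X_X…
[14] q0 h= 6  |______[_]X_X_X_…
[15] q2 h= 5  |_____[_]_X_X_X…
[16] q0 h= 4  |____[_]X_X_X_…
[17] q2 h= 3  |___[_]_X_X_X…
[18] q0 h= 2  |__[_]X_X_X_…
[19] q2 h= 1  |_[_]_X_X_X…
[20] q0 h= 0  |[_]X_X_X_…
[21] q2 h= 0  |[_]X_X_X_…
[22] q0 h= 0  |[X]X_X_X_…
[23] q2 h= 1  |_[X]_X_X_X…
[24] q1 h= 2  |__[_]X_X_X_…
[25] q2 h= 3  |__X[X]_X_X_X…
[26] q1 h= 4  |__X_[_]X_X_X_…
[27] q2 h= 5  |__X_X[X]_X_X_X…
[28] q1 h= 6  |__X_X_[_]X_X_X_…
[29] q2 h= 7  …_X_X_X[X]_X_X_X…
[30] q1 h= 8  …X_X_X_[_]X_X_X_…
[31] q2 h= 9  …_X_X_X[X]_X_X_X…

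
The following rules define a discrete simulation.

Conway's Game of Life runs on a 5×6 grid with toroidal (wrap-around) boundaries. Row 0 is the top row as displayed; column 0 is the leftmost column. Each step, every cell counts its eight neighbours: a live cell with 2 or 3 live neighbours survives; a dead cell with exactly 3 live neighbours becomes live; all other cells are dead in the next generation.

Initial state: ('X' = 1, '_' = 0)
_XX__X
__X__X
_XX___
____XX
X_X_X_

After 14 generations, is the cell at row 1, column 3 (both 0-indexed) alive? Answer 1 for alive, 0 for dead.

1

step 0: _XX__X
__X__X
_XX___
____XX
X_X_X_
step 1: __X_XX
___X__
XXXXXX
X_X_XX
X_X_X_
step 2: _XX_XX
______
______
______
X_X___
step 3: XXXX_X
______
______
______
X_XX_X
step 4: ___X_X
XXX___
______
______
___X_X
step 5: _X_X_X
XXX___
_X____
______
______
step 6: _X____
______
XXX___
______
______
step 7: ______
X_X___
_X____
_X____
______
step 8: ______
_X____
XXX___
______
______
step 9: ______
XXX___
XXX___
_X____
______
step 10: _X____
X_X___
______
XXX___
______
step 11: _X____
_X____
X_X___
_X____
X_X___
step 12: XXX___
XXX___
X_X___
X_X___
X_X___
step 13: ___X_X
___X_X
X_XX_X
X_XX_X
X_XX_X
step 14: ___X_X
___X_X
______
______
______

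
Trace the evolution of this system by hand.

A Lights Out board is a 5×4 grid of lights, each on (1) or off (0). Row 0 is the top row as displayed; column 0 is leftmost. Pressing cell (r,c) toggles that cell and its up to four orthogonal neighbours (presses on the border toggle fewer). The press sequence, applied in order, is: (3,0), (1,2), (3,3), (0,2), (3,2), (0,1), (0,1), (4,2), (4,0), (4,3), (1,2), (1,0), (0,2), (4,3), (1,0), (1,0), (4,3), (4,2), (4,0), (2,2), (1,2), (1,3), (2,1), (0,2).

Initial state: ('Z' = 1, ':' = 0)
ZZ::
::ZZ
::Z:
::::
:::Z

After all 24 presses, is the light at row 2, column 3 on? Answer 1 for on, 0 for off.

1

gen 0: ZZ::
::ZZ
::Z:
::::
:::Z
gen 1: ZZ::
::ZZ
Z:Z:
ZZ::
Z::Z
gen 2: ZZZ:
:Z::
Z:::
ZZ::
Z::Z
gen 3: ZZZ:
:Z::
Z::Z
ZZZZ
Z:::
gen 4: Z::Z
:ZZ:
Z::Z
ZZZZ
Z:::
gen 5: Z::Z
:ZZ:
Z:ZZ
Z:::
Z:Z:
gen 6: :ZZZ
::Z:
Z:ZZ
Z:::
Z:Z:
gen 7: Z::Z
:ZZ:
Z:ZZ
Z:::
Z:Z:
gen 8: Z::Z
:ZZ:
Z:ZZ
Z:Z:
ZZ:Z
gen 9: Z::Z
:ZZ:
Z:ZZ
::Z:
:::Z
gen 10: Z::Z
:ZZ:
Z:ZZ
::ZZ
::Z:
gen 11: Z:ZZ
:::Z
Z::Z
::ZZ
::Z:
gen 12: ::ZZ
ZZ:Z
:::Z
::ZZ
::Z:
gen 13: :Z::
ZZZZ
:::Z
::ZZ
::Z:
gen 14: :Z::
ZZZZ
:::Z
::Z:
:::Z
gen 15: ZZ::
::ZZ
Z::Z
::Z:
:::Z
gen 16: :Z::
ZZZZ
:::Z
::Z:
:::Z
gen 17: :Z::
ZZZZ
:::Z
::ZZ
::Z:
gen 18: :Z::
ZZZZ
:::Z
:::Z
:Z:Z
gen 19: :Z::
ZZZZ
:::Z
Z::Z
Z::Z
gen 20: :Z::
ZZ:Z
:ZZ:
Z:ZZ
Z::Z
gen 21: :ZZ:
Z:Z:
:Z::
Z:ZZ
Z::Z
gen 22: :ZZZ
Z::Z
:Z:Z
Z:ZZ
Z::Z
gen 23: :ZZZ
ZZ:Z
Z:ZZ
ZZZZ
Z::Z
gen 24: ::::
ZZZZ
Z:ZZ
ZZZZ
Z::Z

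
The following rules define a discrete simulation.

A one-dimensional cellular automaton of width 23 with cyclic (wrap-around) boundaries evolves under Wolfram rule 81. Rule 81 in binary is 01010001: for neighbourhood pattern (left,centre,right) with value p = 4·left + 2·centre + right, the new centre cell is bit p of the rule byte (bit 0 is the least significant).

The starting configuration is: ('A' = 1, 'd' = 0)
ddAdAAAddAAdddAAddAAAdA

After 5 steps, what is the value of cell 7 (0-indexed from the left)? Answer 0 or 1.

0) ddAdAAAddAAdddAAddAAAdA
1) AdddddAAddAAAddAAdddAdd
2) dAAAAddAAdddAAddAAAddAd
3) ddddAAddAAAddAAdddAAddA
4) AAAddAAdddAAddAAAddAAdd
5) ddAAddAAAddAAdddAAddAAd

1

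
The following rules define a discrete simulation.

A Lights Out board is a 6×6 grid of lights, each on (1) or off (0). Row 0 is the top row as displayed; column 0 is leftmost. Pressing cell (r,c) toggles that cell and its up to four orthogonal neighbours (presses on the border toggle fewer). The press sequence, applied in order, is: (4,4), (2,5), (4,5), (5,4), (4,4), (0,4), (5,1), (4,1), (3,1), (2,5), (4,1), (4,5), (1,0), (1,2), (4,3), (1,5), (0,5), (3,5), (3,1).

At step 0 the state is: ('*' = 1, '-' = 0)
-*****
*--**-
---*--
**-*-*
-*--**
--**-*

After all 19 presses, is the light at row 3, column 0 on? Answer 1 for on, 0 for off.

1

0) -*****
*--**-
---*--
**-*-*
-*--**
--**-*
1) -*****
*--**-
---*--
**-***
-*-*--
--****
2) -*****
*--***
---***
**-**-
-*-*--
--****
3) -*****
*--***
---***
**-***
-*-***
--***-
4) -*****
*--***
---***
**-***
-*-*-*
--*--*
5) -*****
*--***
---***
**-*-*
-*--*-
--*-**
6) -**---
*--*-*
---***
**-*-*
-*--*-
--*-**
7) -**---
*--*-*
---***
**-*-*
----*-
**--**
8) -**---
*--*-*
---***
*--*-*
***-*-
*---**
9) -**---
*--*-*
-*-***
-***-*
*-*-*-
*---**
10) -**---
*--*--
-*-*--
-***--
*-*-*-
*---**
11) -**---
*--*--
-*-*--
--**--
-*--*-
**--**
12) -**---
*--*--
-*-*--
--**-*
-*---*
**--*-
13) ***---
-*-*--
**-*--
--**-*
-*---*
**--*-
14) **----
--*---
****--
--**-*
-*---*
**--*-
15) **----
--*---
****--
--*--*
-*****
**-**-
16) **---*
--*-**
****-*
--*--*
-*****
**-**-
17) **--*-
--*-*-
****-*
--*--*
-*****
**-**-
18) **--*-
--*-*-
****--
--*-*-
-****-
**-**-
19) **--*-
--*-*-
*-**--
**--*-
--***-
**-**-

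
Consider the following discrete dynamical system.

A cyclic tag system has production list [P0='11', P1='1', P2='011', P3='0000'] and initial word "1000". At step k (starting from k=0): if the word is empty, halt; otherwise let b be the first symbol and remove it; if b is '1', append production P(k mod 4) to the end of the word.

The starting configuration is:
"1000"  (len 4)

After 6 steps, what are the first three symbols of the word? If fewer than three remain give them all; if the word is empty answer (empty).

gen 0: "1000"  (len 4)
gen 1: "00011"  (len 5)
gen 2: "0011"  (len 4)
gen 3: "011"  (len 3)
gen 4: "11"  (len 2)
gen 5: "111"  (len 3)
gen 6: "111"  (len 3)

111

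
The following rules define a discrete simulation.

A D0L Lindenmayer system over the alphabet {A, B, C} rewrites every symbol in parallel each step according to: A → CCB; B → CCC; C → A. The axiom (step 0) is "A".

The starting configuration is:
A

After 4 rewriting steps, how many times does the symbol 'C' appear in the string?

k=0  A
k=1  CCB
k=2  AACCC
k=3  CCBCCBAAA
k=4  AACCCAACCCCCBCCBCCB

12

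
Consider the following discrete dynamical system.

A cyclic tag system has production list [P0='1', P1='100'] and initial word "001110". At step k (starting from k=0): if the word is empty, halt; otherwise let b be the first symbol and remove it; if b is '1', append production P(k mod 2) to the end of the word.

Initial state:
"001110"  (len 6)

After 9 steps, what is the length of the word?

6

0) "001110"  (len 6)
1) "01110"  (len 5)
2) "1110"  (len 4)
3) "1101"  (len 4)
4) "101100"  (len 6)
5) "011001"  (len 6)
6) "11001"  (len 5)
7) "10011"  (len 5)
8) "0011100"  (len 7)
9) "011100"  (len 6)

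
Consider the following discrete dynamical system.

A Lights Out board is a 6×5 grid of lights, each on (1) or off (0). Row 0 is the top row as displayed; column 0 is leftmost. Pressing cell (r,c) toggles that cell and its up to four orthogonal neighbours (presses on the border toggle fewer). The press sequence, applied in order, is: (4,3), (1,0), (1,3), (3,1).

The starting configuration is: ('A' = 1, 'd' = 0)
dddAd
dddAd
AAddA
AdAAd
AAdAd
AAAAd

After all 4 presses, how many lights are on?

14

gen 0: dddAd
dddAd
AAddA
AdAAd
AAdAd
AAAAd
gen 1: dddAd
dddAd
AAddA
AdAdd
AAAdA
AAAdd
gen 2: AddAd
AAdAd
dAddA
AdAdd
AAAdA
AAAdd
gen 3: Adddd
AAAdA
dAdAA
AdAdd
AAAdA
AAAdd
gen 4: Adddd
AAAdA
dddAA
dAddd
AdAdA
AAAdd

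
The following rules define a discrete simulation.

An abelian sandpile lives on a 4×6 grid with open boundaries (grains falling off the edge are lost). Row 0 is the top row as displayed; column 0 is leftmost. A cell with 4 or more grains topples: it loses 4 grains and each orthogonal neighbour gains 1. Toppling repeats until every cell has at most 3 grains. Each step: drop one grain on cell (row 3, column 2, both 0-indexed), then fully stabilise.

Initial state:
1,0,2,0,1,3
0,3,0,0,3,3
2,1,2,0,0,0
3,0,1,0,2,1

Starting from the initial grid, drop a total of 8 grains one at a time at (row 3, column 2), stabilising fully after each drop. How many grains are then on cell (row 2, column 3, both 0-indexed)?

0) 1,0,2,0,1,3
0,3,0,0,3,3
2,1,2,0,0,0
3,0,1,0,2,1
1) 1,0,2,0,1,3
0,3,0,0,3,3
2,1,2,0,0,0
3,0,2,0,2,1
2) 1,0,2,0,1,3
0,3,0,0,3,3
2,1,2,0,0,0
3,0,3,0,2,1
3) 1,0,2,0,1,3
0,3,0,0,3,3
2,1,3,0,0,0
3,1,0,1,2,1
4) 1,0,2,0,1,3
0,3,0,0,3,3
2,1,3,0,0,0
3,1,1,1,2,1
5) 1,0,2,0,1,3
0,3,0,0,3,3
2,1,3,0,0,0
3,1,2,1,2,1
6) 1,0,2,0,1,3
0,3,0,0,3,3
2,1,3,0,0,0
3,1,3,1,2,1
7) 1,0,2,0,1,3
0,3,1,0,3,3
2,2,0,1,0,0
3,2,1,2,2,1
8) 1,0,2,0,1,3
0,3,1,0,3,3
2,2,0,1,0,0
3,2,2,2,2,1

1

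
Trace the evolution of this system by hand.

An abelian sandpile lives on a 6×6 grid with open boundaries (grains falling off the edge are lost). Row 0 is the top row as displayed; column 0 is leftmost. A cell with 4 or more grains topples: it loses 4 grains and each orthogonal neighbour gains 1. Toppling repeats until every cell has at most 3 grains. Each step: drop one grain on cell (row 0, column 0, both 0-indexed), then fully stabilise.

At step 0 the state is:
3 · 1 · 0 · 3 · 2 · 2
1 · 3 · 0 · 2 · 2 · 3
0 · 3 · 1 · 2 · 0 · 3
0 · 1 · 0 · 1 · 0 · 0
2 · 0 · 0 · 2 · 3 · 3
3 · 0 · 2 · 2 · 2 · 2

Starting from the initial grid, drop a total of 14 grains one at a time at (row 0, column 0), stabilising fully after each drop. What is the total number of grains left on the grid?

t=0: 3 · 1 · 0 · 3 · 2 · 2
1 · 3 · 0 · 2 · 2 · 3
0 · 3 · 1 · 2 · 0 · 3
0 · 1 · 0 · 1 · 0 · 0
2 · 0 · 0 · 2 · 3 · 3
3 · 0 · 2 · 2 · 2 · 2
t=1: 0 · 2 · 0 · 3 · 2 · 2
2 · 3 · 0 · 2 · 2 · 3
0 · 3 · 1 · 2 · 0 · 3
0 · 1 · 0 · 1 · 0 · 0
2 · 0 · 0 · 2 · 3 · 3
3 · 0 · 2 · 2 · 2 · 2
t=2: 1 · 2 · 0 · 3 · 2 · 2
2 · 3 · 0 · 2 · 2 · 3
0 · 3 · 1 · 2 · 0 · 3
0 · 1 · 0 · 1 · 0 · 0
2 · 0 · 0 · 2 · 3 · 3
3 · 0 · 2 · 2 · 2 · 2
t=3: 2 · 2 · 0 · 3 · 2 · 2
2 · 3 · 0 · 2 · 2 · 3
0 · 3 · 1 · 2 · 0 · 3
0 · 1 · 0 · 1 · 0 · 0
2 · 0 · 0 · 2 · 3 · 3
3 · 0 · 2 · 2 · 2 · 2
t=4: 3 · 2 · 0 · 3 · 2 · 2
2 · 3 · 0 · 2 · 2 · 3
0 · 3 · 1 · 2 · 0 · 3
0 · 1 · 0 · 1 · 0 · 0
2 · 0 · 0 · 2 · 3 · 3
3 · 0 · 2 · 2 · 2 · 2
t=5: 0 · 3 · 0 · 3 · 2 · 2
3 · 3 · 0 · 2 · 2 · 3
0 · 3 · 1 · 2 · 0 · 3
0 · 1 · 0 · 1 · 0 · 0
2 · 0 · 0 · 2 · 3 · 3
3 · 0 · 2 · 2 · 2 · 2
t=6: 1 · 3 · 0 · 3 · 2 · 2
3 · 3 · 0 · 2 · 2 · 3
0 · 3 · 1 · 2 · 0 · 3
0 · 1 · 0 · 1 · 0 · 0
2 · 0 · 0 · 2 · 3 · 3
3 · 0 · 2 · 2 · 2 · 2
t=7: 2 · 3 · 0 · 3 · 2 · 2
3 · 3 · 0 · 2 · 2 · 3
0 · 3 · 1 · 2 · 0 · 3
0 · 1 · 0 · 1 · 0 · 0
2 · 0 · 0 · 2 · 3 · 3
3 · 0 · 2 · 2 · 2 · 2
t=8: 3 · 3 · 0 · 3 · 2 · 2
3 · 3 · 0 · 2 · 2 · 3
0 · 3 · 1 · 2 · 0 · 3
0 · 1 · 0 · 1 · 0 · 0
2 · 0 · 0 · 2 · 3 · 3
3 · 0 · 2 · 2 · 2 · 2
t=9: 2 · 1 · 1 · 3 · 2 · 2
1 · 2 · 1 · 2 · 2 · 3
2 · 0 · 2 · 2 · 0 · 3
0 · 2 · 0 · 1 · 0 · 0
2 · 0 · 0 · 2 · 3 · 3
3 · 0 · 2 · 2 · 2 · 2
t=10: 3 · 1 · 1 · 3 · 2 · 2
1 · 2 · 1 · 2 · 2 · 3
2 · 0 · 2 · 2 · 0 · 3
0 · 2 · 0 · 1 · 0 · 0
2 · 0 · 0 · 2 · 3 · 3
3 · 0 · 2 · 2 · 2 · 2
t=11: 0 · 2 · 1 · 3 · 2 · 2
2 · 2 · 1 · 2 · 2 · 3
2 · 0 · 2 · 2 · 0 · 3
0 · 2 · 0 · 1 · 0 · 0
2 · 0 · 0 · 2 · 3 · 3
3 · 0 · 2 · 2 · 2 · 2
t=12: 1 · 2 · 1 · 3 · 2 · 2
2 · 2 · 1 · 2 · 2 · 3
2 · 0 · 2 · 2 · 0 · 3
0 · 2 · 0 · 1 · 0 · 0
2 · 0 · 0 · 2 · 3 · 3
3 · 0 · 2 · 2 · 2 · 2
t=13: 2 · 2 · 1 · 3 · 2 · 2
2 · 2 · 1 · 2 · 2 · 3
2 · 0 · 2 · 2 · 0 · 3
0 · 2 · 0 · 1 · 0 · 0
2 · 0 · 0 · 2 · 3 · 3
3 · 0 · 2 · 2 · 2 · 2
t=14: 3 · 2 · 1 · 3 · 2 · 2
2 · 2 · 1 · 2 · 2 · 3
2 · 0 · 2 · 2 · 0 · 3
0 · 2 · 0 · 1 · 0 · 0
2 · 0 · 0 · 2 · 3 · 3
3 · 0 · 2 · 2 · 2 · 2

58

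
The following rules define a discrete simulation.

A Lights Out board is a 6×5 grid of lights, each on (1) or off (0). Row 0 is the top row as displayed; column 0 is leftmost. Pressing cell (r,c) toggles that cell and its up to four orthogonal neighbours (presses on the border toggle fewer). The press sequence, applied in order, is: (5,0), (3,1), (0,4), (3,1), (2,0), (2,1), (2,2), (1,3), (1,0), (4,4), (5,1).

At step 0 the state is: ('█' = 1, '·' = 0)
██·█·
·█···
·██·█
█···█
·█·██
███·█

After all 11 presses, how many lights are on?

13

k=0  ██·█·
·█···
·██·█
█···█
·█·██
███·█
k=1  ██·█·
·█···
·██·█
█···█
██·██
··█·█
k=2  ██·█·
·█···
··█·█
·██·█
█··██
··█·█
k=3  ██··█
·█··█
··█·█
·██·█
█··██
··█·█
k=4  ██··█
·█··█
·██·█
█···█
██·██
··█·█
k=5  ██··█
██··█
█·█·█
····█
██·██
··█·█
k=6  ██··█
█···█
·█··█
·█··█
██·██
··█·█
k=7  ██··█
█·█·█
··███
·██·█
██·██
··█·█
k=8  ██·██
█··█·
··█·█
·██·█
██·██
··█·█
k=9  ·█·██
·█·█·
█·█·█
·██·█
██·██
··█·█
k=10  ·█·██
·█·█·
█·█·█
·██··
██···
··█··
k=11  ·█·██
·█·█·
█·█·█
·██··
█····
██···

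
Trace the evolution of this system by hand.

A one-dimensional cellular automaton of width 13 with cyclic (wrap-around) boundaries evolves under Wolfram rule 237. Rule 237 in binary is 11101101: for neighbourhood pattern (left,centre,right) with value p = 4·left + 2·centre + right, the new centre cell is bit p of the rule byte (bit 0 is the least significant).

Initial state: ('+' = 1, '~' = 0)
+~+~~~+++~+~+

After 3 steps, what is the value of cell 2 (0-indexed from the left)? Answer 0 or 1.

1

gen 0: +~+~~~+++~+~+
gen 1: +++~+~+++++++
gen 2: +++++++++++++
gen 3: +++++++++++++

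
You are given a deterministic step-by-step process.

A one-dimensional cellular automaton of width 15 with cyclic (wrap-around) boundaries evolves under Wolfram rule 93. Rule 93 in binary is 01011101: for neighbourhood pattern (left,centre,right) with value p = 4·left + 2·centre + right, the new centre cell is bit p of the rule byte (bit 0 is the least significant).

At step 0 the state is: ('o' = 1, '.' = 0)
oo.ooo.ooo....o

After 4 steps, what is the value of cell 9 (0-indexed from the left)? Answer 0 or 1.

step 0: oo.ooo.ooo....o
step 1: .o.o.o.o.oooo.o
step 2: .o.o.o.o.o..o.o
step 3: .o.o.o.o.oo.o.o
step 4: .o.o.o.o.oo.o.o

1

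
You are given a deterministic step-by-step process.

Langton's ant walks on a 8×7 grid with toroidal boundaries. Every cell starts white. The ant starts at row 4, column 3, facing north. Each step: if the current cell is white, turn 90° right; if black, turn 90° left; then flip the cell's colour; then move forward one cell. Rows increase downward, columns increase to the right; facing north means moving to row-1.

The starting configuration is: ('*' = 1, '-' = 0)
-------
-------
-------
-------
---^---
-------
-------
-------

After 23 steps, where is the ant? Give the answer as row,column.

5,1

t=0: -------
-------
-------
-------
---^---
-------
-------
-------
t=1: -------
-------
-------
-------
---*>--
-------
-------
-------
t=2: -------
-------
-------
-------
---**--
----v--
-------
-------
t=3: -------
-------
-------
-------
---**--
---<*--
-------
-------
t=4: -------
-------
-------
-------
---^*--
---**--
-------
-------
t=5: -------
-------
-------
-------
--<-*--
---**--
-------
-------
t=6: -------
-------
-------
--^----
--*-*--
---**--
-------
-------
t=7: -------
-------
-------
--*>---
--*-*--
---**--
-------
-------
t=8: -------
-------
-------
--**---
--*v*--
---**--
-------
-------
t=9: -------
-------
-------
--**---
--<**--
---**--
-------
-------
t=10: -------
-------
-------
--**---
---**--
--v**--
-------
-------
t=11: -------
-------
-------
--**---
---**--
-<***--
-------
-------
t=12: -------
-------
-------
--**---
-^-**--
-****--
-------
-------
t=13: -------
-------
-------
--**---
-*>**--
-****--
-------
-------
t=14: -------
-------
-------
--**---
-****--
-*v**--
-------
-------
t=15: -------
-------
-------
--**---
-****--
-*->*--
-------
-------
t=16: -------
-------
-------
--**---
-**^*--
-*--*--
-------
-------
t=17: -------
-------
-------
--**---
-*<-*--
-*--*--
-------
-------
t=18: -------
-------
-------
--**---
-*--*--
-*v-*--
-------
-------
t=19: -------
-------
-------
--**---
-*--*--
-<*-*--
-------
-------
t=20: -------
-------
-------
--**---
-*--*--
--*-*--
-v-----
-------
t=21: -------
-------
-------
--**---
-*--*--
--*-*--
<*-----
-------
t=22: -------
-------
-------
--**---
-*--*--
^-*-*--
**-----
-------
t=23: -------
-------
-------
--**---
-*--*--
*>*-*--
**-----
-------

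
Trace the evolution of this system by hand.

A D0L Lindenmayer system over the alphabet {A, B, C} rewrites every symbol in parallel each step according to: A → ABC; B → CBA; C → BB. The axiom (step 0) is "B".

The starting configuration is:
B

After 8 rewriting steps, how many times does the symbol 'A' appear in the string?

896

k=0  B
k=1  CBA
k=2  BBCBAABC
k=3  CBACBABBCBAABCABCCBABB
k=4  BBCBAABCBBCBAABCCBACBABBCBAABCABCCBABBABCCBABBBBCBAABCCBACBA
k=5  CBACBABBCBAABCABCCBABBCBACBABBCBAABCABCCBABBBBCBAABCBBCBAA…CCBABBBBCBAABCCBACBACBACBABBCBAABCABCCBABBBBCBAABCBBCBAABC  (len 164)
k=6  BBCBAABCBBCBAABCCBACBABBCBAABCABCCBABBABCCBABBBBCBAABCCBAC…BBCBAABCCBACBACBACBABBCBAABCABCCBABBCBACBABBCBAABCABCCBABB  (len 448)
k=7  CBACBABBCBAABCABCCBABBCBACBABBCBAABCABCCBABBBBCBAABCBBCBAA…CBAABCBBCBAABCCBACBABBCBAABCABCCBABBABCCBABBBBCBAABCCBACBA  (len 1224)
k=8  BBCBAABCBBCBAABCCBACBABBCBAABCABCCBABBABCCBABBBBCBAABCCBAC…CCBABBBBCBAABCCBACBACBACBABBCBAABCABCCBABBBBCBAABCBBCBAABC  (len 3344)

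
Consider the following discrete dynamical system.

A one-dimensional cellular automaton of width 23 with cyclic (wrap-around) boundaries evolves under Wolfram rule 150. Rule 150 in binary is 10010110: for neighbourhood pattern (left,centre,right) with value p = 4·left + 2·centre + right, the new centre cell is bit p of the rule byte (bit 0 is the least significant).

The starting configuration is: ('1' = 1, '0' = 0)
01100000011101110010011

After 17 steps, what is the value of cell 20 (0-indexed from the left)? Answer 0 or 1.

1

0) 01100000011101110010011
1) 00010000101000101111100
2) 00111001101101100111010
3) 01010110000000011010011
4) 01010001000000100011100
5) 11011011100001110101010
6) 00000001010010100101010
7) 00000011011110111101011
8) 10000100001100011001000
9) 11001110010010100111101
10) 10110101111110111011000
11) 10000100111100010000101
12) 01001111011010111001100
13) 11110110000010010110010
14) 01100001000111110001110
15) 10010011101011101010101
16) 01111101001001001010100
17) 10111001111111111010110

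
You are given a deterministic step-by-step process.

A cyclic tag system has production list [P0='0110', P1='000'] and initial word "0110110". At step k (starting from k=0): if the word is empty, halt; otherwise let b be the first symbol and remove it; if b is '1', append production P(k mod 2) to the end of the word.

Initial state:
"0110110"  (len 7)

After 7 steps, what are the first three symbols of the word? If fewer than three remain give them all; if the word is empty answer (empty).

[0] "0110110"  (len 7)
[1] "110110"  (len 6)
[2] "10110000"  (len 8)
[3] "01100000110"  (len 11)
[4] "1100000110"  (len 10)
[5] "1000001100110"  (len 13)
[6] "000001100110000"  (len 15)
[7] "00001100110000"  (len 14)

000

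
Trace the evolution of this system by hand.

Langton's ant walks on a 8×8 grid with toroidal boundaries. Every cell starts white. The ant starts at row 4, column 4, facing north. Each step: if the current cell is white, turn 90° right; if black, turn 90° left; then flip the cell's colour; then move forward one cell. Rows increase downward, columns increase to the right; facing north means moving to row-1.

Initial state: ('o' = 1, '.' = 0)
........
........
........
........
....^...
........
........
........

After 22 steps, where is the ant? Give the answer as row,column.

5,1

[0] ........
........
........
........
....^...
........
........
........
[1] ........
........
........
........
....o>..
........
........
........
[2] ........
........
........
........
....oo..
.....v..
........
........
[3] ........
........
........
........
....oo..
....<o..
........
........
[4] ........
........
........
........
....^o..
....oo..
........
........
[5] ........
........
........
........
...<.o..
....oo..
........
........
[6] ........
........
........
...^....
...o.o..
....oo..
........
........
[7] ........
........
........
...o>...
...o.o..
....oo..
........
........
[8] ........
........
........
...oo...
...ovo..
....oo..
........
........
[9] ........
........
........
...oo...
...<oo..
....oo..
........
........
[10] ........
........
........
...oo...
....oo..
...voo..
........
........
[11] ........
........
........
...oo...
....oo..
..<ooo..
........
........
[12] ........
........
........
...oo...
..^.oo..
..oooo..
........
........
[13] ........
........
........
...oo...
..o>oo..
..oooo..
........
........
[14] ........
........
........
...oo...
..oooo..
..ovoo..
........
........
[15] ........
........
........
...oo...
..oooo..
..o.>o..
........
........
[16] ........
........
........
...oo...
..oo^o..
..o..o..
........
........
[17] ........
........
........
...oo...
..o<.o..
..o..o..
........
........
[18] ........
........
........
...oo...
..o..o..
..ov.o..
........
........
[19] ........
........
........
...oo...
..o..o..
..<o.o..
........
........
[20] ........
........
........
...oo...
..o..o..
...o.o..
..v.....
........
[21] ........
........
........
...oo...
..o..o..
...o.o..
.<o.....
........
[22] ........
........
........
...oo...
..o..o..
.^.o.o..
.oo.....
........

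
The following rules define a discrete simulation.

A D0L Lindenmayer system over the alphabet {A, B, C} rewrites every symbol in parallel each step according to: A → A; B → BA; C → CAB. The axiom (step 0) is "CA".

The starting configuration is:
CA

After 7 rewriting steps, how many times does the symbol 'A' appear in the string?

29

k=0  CA
k=1  CABA
k=2  CABABAA
k=3  CABABAABAAA
k=4  CABABAABAAABAAAA
k=5  CABABAABAAABAAAABAAAAA
k=6  CABABAABAAABAAAABAAAAABAAAAAA
k=7  CABABAABAAABAAAABAAAAABAAAAAABAAAAAAA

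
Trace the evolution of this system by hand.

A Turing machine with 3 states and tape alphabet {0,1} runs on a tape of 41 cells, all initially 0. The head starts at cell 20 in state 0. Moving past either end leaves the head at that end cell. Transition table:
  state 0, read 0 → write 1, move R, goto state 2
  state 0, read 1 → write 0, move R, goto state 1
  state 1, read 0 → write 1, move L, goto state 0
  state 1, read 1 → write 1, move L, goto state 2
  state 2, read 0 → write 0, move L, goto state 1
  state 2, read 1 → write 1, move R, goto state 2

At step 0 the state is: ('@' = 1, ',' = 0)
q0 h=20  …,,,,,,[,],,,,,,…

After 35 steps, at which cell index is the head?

0) q0 h=20  …,,,,,,[,],,,,,,…
1) q2 h=21  …,,,,,@[,],,,,,,…
2) q1 h=20  …,,,,,,[@],,,,,,…
3) q2 h=19  …,,,,,,[,]@,,,,,…
4) q1 h=18  …,,,,,,[,],@,,,,…
5) q0 h=17  …,,,,,,[,]@,@,,,…
6) q2 h=18  …,,,,,@[@],@,,,,…
7) q2 h=19  …,,,,@@[,]@,,,,,…
8) q1 h=18  …,,,,,@[@],@,,,,…
9) q2 h=17  …,,,,,,[@]@,@,,,…
10) q2 h=18  …,,,,,@[@],@,,,,…
11) q2 h=19  …,,,,@@[,]@,,,,,…
12) q1 h=18  …,,,,,@[@],@,,,,…
13) q2 h=17  …,,,,,,[@]@,@,,,…
14) q2 h=18  …,,,,,@[@],@,,,,…
15) q2 h=19  …,,,,@@[,]@,,,,,…
16) q1 h=18  …,,,,,@[@],@,,,,…
17) q2 h=17  …,,,,,,[@]@,@,,,…
18) q2 h=18  …,,,,,@[@],@,,,,…
19) q2 h=19  …,,,,@@[,]@,,,,,…
20) q1 h=18  …,,,,,@[@],@,,,,…
21) q2 h=17  …,,,,,,[@]@,@,,,…
22) q2 h=18  …,,,,,@[@],@,,,,…
23) q2 h=19  …,,,,@@[,]@,,,,,…
24) q1 h=18  …,,,,,@[@],@,,,,…
25) q2 h=17  …,,,,,,[@]@,@,,,…
26) q2 h=18  …,,,,,@[@],@,,,,…
27) q2 h=19  …,,,,@@[,]@,,,,,…
28) q1 h=18  …,,,,,@[@],@,,,,…
29) q2 h=17  …,,,,,,[@]@,@,,,…
30) q2 h=18  …,,,,,@[@],@,,,,…
31) q2 h=19  …,,,,@@[,]@,,,,,…
32) q1 h=18  …,,,,,@[@],@,,,,…
33) q2 h=17  …,,,,,,[@]@,@,,,…
34) q2 h=18  …,,,,,@[@],@,,,,…
35) q2 h=19  …,,,,@@[,]@,,,,,…

19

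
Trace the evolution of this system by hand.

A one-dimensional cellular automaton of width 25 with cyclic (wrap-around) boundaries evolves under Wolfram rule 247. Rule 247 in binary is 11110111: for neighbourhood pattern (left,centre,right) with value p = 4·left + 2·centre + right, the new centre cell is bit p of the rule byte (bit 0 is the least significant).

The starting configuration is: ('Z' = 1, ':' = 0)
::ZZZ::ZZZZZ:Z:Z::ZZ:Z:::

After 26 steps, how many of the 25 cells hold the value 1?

22

gen 0: ::ZZZ::ZZZZZ:Z:Z::ZZ:Z:::
gen 1: ZZ:ZZZZ:ZZZZZZZZZZ:ZZZZZZ
gen 2: ZZZ:ZZZZ:ZZZZZZZZZZ:ZZZZZ
gen 3: ZZZZ:ZZZZ:ZZZZZZZZZZ:ZZZZ
gen 4: ZZZZZ:ZZZZ:ZZZZZZZZZZ:ZZZ
gen 5: ZZZZZZ:ZZZZ:ZZZZZZZZZZ:ZZ
gen 6: ZZZZZZZ:ZZZZ:ZZZZZZZZZZ:Z
gen 7: ZZZZZZZZ:ZZZZ:ZZZZZZZZZZ:
gen 8: :ZZZZZZZZ:ZZZZ:ZZZZZZZZZZ
gen 9: Z:ZZZZZZZZ:ZZZZ:ZZZZZZZZZ
gen 10: ZZ:ZZZZZZZZ:ZZZZ:ZZZZZZZZ
gen 11: ZZZ:ZZZZZZZZ:ZZZZ:ZZZZZZZ
gen 12: ZZZZ:ZZZZZZZZ:ZZZZ:ZZZZZZ
gen 13: ZZZZZ:ZZZZZZZZ:ZZZZ:ZZZZZ
gen 14: ZZZZZZ:ZZZZZZZZ:ZZZZ:ZZZZ
gen 15: ZZZZZZZ:ZZZZZZZZ:ZZZZ:ZZZ
gen 16: ZZZZZZZZ:ZZZZZZZZ:ZZZZ:ZZ
gen 17: ZZZZZZZZZ:ZZZZZZZZ:ZZZZ:Z
gen 18: ZZZZZZZZZZ:ZZZZZZZZ:ZZZZ:
gen 19: :ZZZZZZZZZZ:ZZZZZZZZ:ZZZZ
gen 20: Z:ZZZZZZZZZZ:ZZZZZZZZ:ZZZ
gen 21: ZZ:ZZZZZZZZZZ:ZZZZZZZZ:ZZ
gen 22: ZZZ:ZZZZZZZZZZ:ZZZZZZZZ:Z
gen 23: ZZZZ:ZZZZZZZZZZ:ZZZZZZZZ:
gen 24: :ZZZZ:ZZZZZZZZZZ:ZZZZZZZZ
gen 25: Z:ZZZZ:ZZZZZZZZZZ:ZZZZZZZ
gen 26: ZZ:ZZZZ:ZZZZZZZZZZ:ZZZZZZ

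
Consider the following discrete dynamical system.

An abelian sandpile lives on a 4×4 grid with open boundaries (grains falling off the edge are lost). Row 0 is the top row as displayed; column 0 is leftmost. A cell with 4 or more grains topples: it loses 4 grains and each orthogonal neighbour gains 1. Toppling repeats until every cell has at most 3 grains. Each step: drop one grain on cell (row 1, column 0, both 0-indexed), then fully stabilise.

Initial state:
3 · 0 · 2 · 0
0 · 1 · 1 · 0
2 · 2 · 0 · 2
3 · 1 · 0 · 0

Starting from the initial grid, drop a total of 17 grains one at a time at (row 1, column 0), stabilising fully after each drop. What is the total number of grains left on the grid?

21

gen 0: 3 · 0 · 2 · 0
0 · 1 · 1 · 0
2 · 2 · 0 · 2
3 · 1 · 0 · 0
gen 1: 3 · 0 · 2 · 0
1 · 1 · 1 · 0
2 · 2 · 0 · 2
3 · 1 · 0 · 0
gen 2: 3 · 0 · 2 · 0
2 · 1 · 1 · 0
2 · 2 · 0 · 2
3 · 1 · 0 · 0
gen 3: 3 · 0 · 2 · 0
3 · 1 · 1 · 0
2 · 2 · 0 · 2
3 · 1 · 0 · 0
gen 4: 0 · 1 · 2 · 0
1 · 2 · 1 · 0
3 · 2 · 0 · 2
3 · 1 · 0 · 0
gen 5: 0 · 1 · 2 · 0
2 · 2 · 1 · 0
3 · 2 · 0 · 2
3 · 1 · 0 · 0
gen 6: 0 · 1 · 2 · 0
3 · 2 · 1 · 0
3 · 2 · 0 · 2
3 · 1 · 0 · 0
gen 7: 1 · 1 · 2 · 0
1 · 3 · 1 · 0
1 · 3 · 0 · 2
0 · 2 · 0 · 0
gen 8: 1 · 1 · 2 · 0
2 · 3 · 1 · 0
1 · 3 · 0 · 2
0 · 2 · 0 · 0
gen 9: 1 · 1 · 2 · 0
3 · 3 · 1 · 0
1 · 3 · 0 · 2
0 · 2 · 0 · 0
gen 10: 2 · 2 · 2 · 0
1 · 1 · 2 · 0
3 · 0 · 1 · 2
0 · 3 · 0 · 0
gen 11: 2 · 2 · 2 · 0
2 · 1 · 2 · 0
3 · 0 · 1 · 2
0 · 3 · 0 · 0
gen 12: 2 · 2 · 2 · 0
3 · 1 · 2 · 0
3 · 0 · 1 · 2
0 · 3 · 0 · 0
gen 13: 3 · 2 · 2 · 0
1 · 2 · 2 · 0
0 · 1 · 1 · 2
1 · 3 · 0 · 0
gen 14: 3 · 2 · 2 · 0
2 · 2 · 2 · 0
0 · 1 · 1 · 2
1 · 3 · 0 · 0
gen 15: 3 · 2 · 2 · 0
3 · 2 · 2 · 0
0 · 1 · 1 · 2
1 · 3 · 0 · 0
gen 16: 0 · 3 · 2 · 0
1 · 3 · 2 · 0
1 · 1 · 1 · 2
1 · 3 · 0 · 0
gen 17: 0 · 3 · 2 · 0
2 · 3 · 2 · 0
1 · 1 · 1 · 2
1 · 3 · 0 · 0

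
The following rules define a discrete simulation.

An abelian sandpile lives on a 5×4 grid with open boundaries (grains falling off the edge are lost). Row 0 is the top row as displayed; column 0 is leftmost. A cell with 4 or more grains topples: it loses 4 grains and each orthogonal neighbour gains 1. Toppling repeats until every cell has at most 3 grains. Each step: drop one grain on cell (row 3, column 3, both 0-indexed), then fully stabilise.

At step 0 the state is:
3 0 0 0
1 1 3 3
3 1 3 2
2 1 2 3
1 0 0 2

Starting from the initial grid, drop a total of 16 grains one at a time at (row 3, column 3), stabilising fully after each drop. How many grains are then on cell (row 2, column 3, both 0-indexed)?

[0] 3 0 0 0
1 1 3 3
3 1 3 2
2 1 2 3
1 0 0 2
[1] 3 0 0 0
1 1 3 3
3 1 3 3
2 1 3 0
1 0 0 3
[2] 3 0 0 0
1 1 3 3
3 1 3 3
2 1 3 1
1 0 0 3
[3] 3 0 0 0
1 1 3 3
3 1 3 3
2 1 3 2
1 0 0 3
[4] 3 0 0 0
1 1 3 3
3 1 3 3
2 1 3 3
1 0 0 3
[5] 3 0 1 1
1 2 1 1
3 2 2 2
2 2 1 3
1 0 2 0
[6] 3 0 1 1
1 2 1 1
3 2 2 3
2 2 2 0
1 0 2 1
[7] 3 0 1 1
1 2 1 1
3 2 2 3
2 2 2 1
1 0 2 1
[8] 3 0 1 1
1 2 1 1
3 2 2 3
2 2 2 2
1 0 2 1
[9] 3 0 1 1
1 2 1 1
3 2 2 3
2 2 2 3
1 0 2 1
[10] 3 0 1 1
1 2 1 2
3 2 3 0
2 2 3 1
1 0 2 2
[11] 3 0 1 1
1 2 1 2
3 2 3 0
2 2 3 2
1 0 2 2
[12] 3 0 1 1
1 2 1 2
3 2 3 0
2 2 3 3
1 0 2 2
[13] 3 0 1 1
1 2 2 2
3 3 0 2
2 3 1 1
1 0 3 3
[14] 3 0 1 1
1 2 2 2
3 3 0 2
2 3 1 2
1 0 3 3
[15] 3 0 1 1
1 2 2 2
3 3 0 2
2 3 1 3
1 0 3 3
[16] 3 0 1 1
1 2 2 2
3 3 0 3
2 3 3 1
1 1 0 1

3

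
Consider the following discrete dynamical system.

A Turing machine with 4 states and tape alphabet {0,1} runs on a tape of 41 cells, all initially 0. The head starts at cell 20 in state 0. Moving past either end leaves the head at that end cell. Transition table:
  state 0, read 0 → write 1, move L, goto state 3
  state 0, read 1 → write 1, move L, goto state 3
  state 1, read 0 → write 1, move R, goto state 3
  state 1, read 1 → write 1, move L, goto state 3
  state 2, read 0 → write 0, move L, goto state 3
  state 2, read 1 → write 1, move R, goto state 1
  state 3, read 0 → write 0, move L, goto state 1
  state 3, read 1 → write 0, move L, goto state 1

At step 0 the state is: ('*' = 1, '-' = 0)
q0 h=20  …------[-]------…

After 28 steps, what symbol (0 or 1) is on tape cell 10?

1

gen 0: q0 h=20  …------[-]------…
gen 1: q3 h=19  …------[-]*-----…
gen 2: q1 h=18  …------[-]-*----…
gen 3: q3 h=19  …-----*[-]*-----…
gen 4: q1 h=18  …------[*]-*----…
gen 5: q3 h=17  …------[-]*-*---…
gen 6: q1 h=16  …------[-]-*-*--…
gen 7: q3 h=17  …-----*[-]*-*---…
gen 8: q1 h=16  …------[*]-*-*--…
gen 9: q3 h=15  …------[-]*-*-*-…
gen 10: q1 h=14  …------[-]-*-*-*…
gen 11: q3 h=15  …-----*[-]*-*-*-…
gen 12: q1 h=14  …------[*]-*-*-*…
gen 13: q3 h=13  …------[-]*-*-*-…
gen 14: q1 h=12  …------[-]-*-*-*…
gen 15: q3 h=13  …-----*[-]*-*-*-…
gen 16: q1 h=12  …------[*]-*-*-*…
gen 17: q3 h=11  …------[-]*-*-*-…
gen 18: q1 h=10  …------[-]-*-*-*…
gen 19: q3 h=11  …-----*[-]*-*-*-…
gen 20: q1 h=10  …------[*]-*-*-*…
gen 21: q3 h= 9  …------[-]*-*-*-…
gen 22: q1 h= 8  …------[-]-*-*-*…
gen 23: q3 h= 9  …-----*[-]*-*-*-…
gen 24: q1 h= 8  …------[*]-*-*-*…
gen 25: q3 h= 7  …------[-]*-*-*-…
gen 26: q1 h= 6  |------[-]-*-*-*…
gen 27: q3 h= 7  …-----*[-]*-*-*-…
gen 28: q1 h= 6  |------[*]-*-*-*…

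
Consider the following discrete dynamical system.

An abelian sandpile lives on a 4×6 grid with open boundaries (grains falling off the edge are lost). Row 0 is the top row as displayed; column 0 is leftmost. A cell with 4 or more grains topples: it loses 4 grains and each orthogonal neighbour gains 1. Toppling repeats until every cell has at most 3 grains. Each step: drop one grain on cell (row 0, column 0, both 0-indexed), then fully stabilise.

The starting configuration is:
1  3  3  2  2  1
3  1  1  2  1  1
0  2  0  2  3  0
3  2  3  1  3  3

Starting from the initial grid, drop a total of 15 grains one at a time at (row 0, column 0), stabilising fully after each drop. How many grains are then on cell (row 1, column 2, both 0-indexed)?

3

t=0: 1  3  3  2  2  1
3  1  1  2  1  1
0  2  0  2  3  0
3  2  3  1  3  3
t=1: 2  3  3  2  2  1
3  1  1  2  1  1
0  2  0  2  3  0
3  2  3  1  3  3
t=2: 3  3  3  2  2  1
3  1  1  2  1  1
0  2  0  2  3  0
3  2  3  1  3  3
t=3: 2  1  0  3  2  1
0  3  2  2  1  1
1  2  0  2  3  0
3  2  3  1  3  3
t=4: 3  1  0  3  2  1
0  3  2  2  1  1
1  2  0  2  3  0
3  2  3  1  3  3
t=5: 0  2  0  3  2  1
1  3  2  2  1  1
1  2  0  2  3  0
3  2  3  1  3  3
t=6: 1  2  0  3  2  1
1  3  2  2  1  1
1  2  0  2  3  0
3  2  3  1  3  3
t=7: 2  2  0  3  2  1
1  3  2  2  1  1
1  2  0  2  3  0
3  2  3  1  3  3
t=8: 3  2  0  3  2  1
1  3  2  2  1  1
1  2  0  2  3  0
3  2  3  1  3  3
t=9: 0  3  0  3  2  1
2  3  2  2  1  1
1  2  0  2  3  0
3  2  3  1  3  3
t=10: 1  3  0  3  2  1
2  3  2  2  1  1
1  2  0  2  3  0
3  2  3  1  3  3
t=11: 2  3  0  3  2  1
2  3  2  2  1  1
1  2  0  2  3  0
3  2  3  1  3  3
t=12: 3  3  0  3  2  1
2  3  2  2  1  1
1  2  0  2  3  0
3  2  3  1  3  3
t=13: 2  1  1  3  2  1
0  1  3  2  1  1
2  3  0  2  3  0
3  2  3  1  3  3
t=14: 3  1  1  3  2  1
0  1  3  2  1  1
2  3  0  2  3  0
3  2  3  1  3  3
t=15: 0  2  1  3  2  1
1  1  3  2  1  1
2  3  0  2  3  0
3  2  3  1  3  3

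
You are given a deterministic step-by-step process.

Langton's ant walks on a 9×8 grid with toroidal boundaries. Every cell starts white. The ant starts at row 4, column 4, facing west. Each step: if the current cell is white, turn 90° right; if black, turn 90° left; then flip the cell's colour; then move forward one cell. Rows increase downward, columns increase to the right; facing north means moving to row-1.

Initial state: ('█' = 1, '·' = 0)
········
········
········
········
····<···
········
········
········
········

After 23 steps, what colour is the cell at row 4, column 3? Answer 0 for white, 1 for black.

k=0  ········
········
········
········
····<···
········
········
········
········
k=1  ········
········
········
····^···
····█···
········
········
········
········
k=2  ········
········
········
····█>··
····█···
········
········
········
········
k=3  ········
········
········
····██··
····█v··
········
········
········
········
k=4  ········
········
········
····██··
····<█··
········
········
········
········
k=5  ········
········
········
····██··
·····█··
····v···
········
········
········
k=6  ········
········
········
····██··
·····█··
···<█···
········
········
········
k=7  ········
········
········
····██··
···^·█··
···██···
········
········
········
k=8  ········
········
········
····██··
···█>█··
···██···
········
········
········
k=9  ········
········
········
····██··
···███··
···█v···
········
········
········
k=10  ········
········
········
····██··
···███··
···█·>··
········
········
········
k=11  ········
········
········
····██··
···███··
···█·█··
·····v··
········
········
k=12  ········
········
········
····██··
···███··
···█·█··
····<█··
········
········
k=13  ········
········
········
····██··
···███··
···█^█··
····██··
········
········
k=14  ········
········
········
····██··
···███··
···██>··
····██··
········
········
k=15  ········
········
········
····██··
···██^··
···██···
····██··
········
········
k=16  ········
········
········
····██··
···█<···
···██···
····██··
········
········
k=17  ········
········
········
····██··
···█····
···█v···
····██··
········
········
k=18  ········
········
········
····██··
···█····
···█·>··
····██··
········
········
k=19  ········
········
········
····██··
···█····
···█·█··
····█v··
········
········
k=20  ········
········
········
····██··
···█····
···█·█··
····█·>·
········
········
k=21  ········
········
········
····██··
···█····
···█·█··
····█·█·
······v·
········
k=22  ········
········
········
····██··
···█····
···█·█··
····█·█·
·····<█·
········
k=23  ········
········
········
····██··
···█····
···█·█··
····█^█·
·····██·
········

1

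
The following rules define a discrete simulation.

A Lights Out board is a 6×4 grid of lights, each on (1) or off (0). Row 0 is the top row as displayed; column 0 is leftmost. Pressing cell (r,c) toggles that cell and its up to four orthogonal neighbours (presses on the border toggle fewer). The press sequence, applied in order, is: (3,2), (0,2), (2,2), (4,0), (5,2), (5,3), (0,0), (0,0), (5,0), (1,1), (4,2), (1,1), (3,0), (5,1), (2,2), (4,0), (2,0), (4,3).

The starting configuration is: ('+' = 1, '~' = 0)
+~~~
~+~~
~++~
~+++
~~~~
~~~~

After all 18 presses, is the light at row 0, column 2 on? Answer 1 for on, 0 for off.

1

gen 0: +~~~
~+~~
~++~
~+++
~~~~
~~~~
gen 1: +~~~
~+~~
~+~~
~~~~
~~+~
~~~~
gen 2: ++++
~++~
~+~~
~~~~
~~+~
~~~~
gen 3: ++++
~+~~
~~++
~~+~
~~+~
~~~~
gen 4: ++++
~+~~
~~++
+~+~
+++~
+~~~
gen 5: ++++
~+~~
~~++
+~+~
++~~
++++
gen 6: ++++
~+~~
~~++
+~+~
++~+
++~~
gen 7: ~~++
++~~
~~++
+~+~
++~+
++~~
gen 8: ++++
~+~~
~~++
+~+~
++~+
++~~
gen 9: ++++
~+~~
~~++
+~+~
~+~+
~~~~
gen 10: +~++
+~+~
~+++
+~+~
~+~+
~~~~
gen 11: +~++
+~+~
~+++
+~~~
~~+~
~~+~
gen 12: ++++
~+~~
~~++
+~~~
~~+~
~~+~
gen 13: ++++
~+~~
+~++
~+~~
+~+~
~~+~
gen 14: ++++
~+~~
+~++
~+~~
+++~
++~~
gen 15: ++++
~++~
++~~
~++~
+++~
++~~
gen 16: ++++
~++~
++~~
+++~
~~+~
~+~~
gen 17: ++++
+++~
~~~~
~++~
~~+~
~+~~
gen 18: ++++
+++~
~~~~
~+++
~~~+
~+~+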